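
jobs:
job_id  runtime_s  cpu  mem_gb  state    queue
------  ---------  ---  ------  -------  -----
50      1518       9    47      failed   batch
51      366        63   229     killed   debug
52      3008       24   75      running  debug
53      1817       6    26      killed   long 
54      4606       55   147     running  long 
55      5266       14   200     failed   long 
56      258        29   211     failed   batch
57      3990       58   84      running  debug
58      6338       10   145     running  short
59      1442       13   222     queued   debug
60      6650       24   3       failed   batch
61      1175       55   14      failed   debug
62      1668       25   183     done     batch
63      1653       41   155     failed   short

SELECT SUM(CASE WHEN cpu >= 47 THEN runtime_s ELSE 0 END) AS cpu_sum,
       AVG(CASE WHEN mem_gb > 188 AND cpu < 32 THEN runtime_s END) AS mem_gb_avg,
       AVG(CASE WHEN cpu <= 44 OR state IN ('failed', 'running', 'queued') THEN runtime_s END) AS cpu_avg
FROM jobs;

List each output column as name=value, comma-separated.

cpu_sum=10137, mem_gb_avg=2322, cpu_avg=3029.9230769231

[cpu_sum: cpu >= 47]
job_id=50: ✗
job_id=51: ✓ → 366
job_id=52: ✗
job_id=53: ✗
job_id=54: ✓ → 4606
job_id=55: ✗
job_id=56: ✗
job_id=57: ✓ → 3990
job_id=58: ✗
job_id=59: ✗
job_id=60: ✗
job_id=61: ✓ → 1175
job_id=62: ✗
job_id=63: ✗
cpu_sum = 366 + 4606 + 3990 + 1175 = 10137
—
[mem_gb_avg: mem_gb > 188 AND cpu < 32]
job_id=50: ✗
job_id=51: ✗
job_id=52: ✗
job_id=53: ✗
job_id=54: ✗
job_id=55: ✓ → 5266
job_id=56: ✓ → 258
job_id=57: ✗
job_id=58: ✗
job_id=59: ✓ → 1442
job_id=60: ✗
job_id=61: ✗
job_id=62: ✗
job_id=63: ✗
mem_gb_avg = (5266 + 258 + 1442) / 3 = 2322
—
[cpu_avg: cpu <= 44 OR state IN ('failed', 'running', 'queued')]
job_id=50: ✓ → 1518
job_id=51: ✗
job_id=52: ✓ → 3008
job_id=53: ✓ → 1817
job_id=54: ✓ → 4606
job_id=55: ✓ → 5266
job_id=56: ✓ → 258
job_id=57: ✓ → 3990
job_id=58: ✓ → 6338
job_id=59: ✓ → 1442
job_id=60: ✓ → 6650
job_id=61: ✓ → 1175
job_id=62: ✓ → 1668
job_id=63: ✓ → 1653
cpu_avg = (1518 + 3008 + 1817 + 4606 + 5266 + 258 + 3990 + 6338 + 1442 + 6650 + 1175 + 1668 + 1653) / 13 = 3029.9230769231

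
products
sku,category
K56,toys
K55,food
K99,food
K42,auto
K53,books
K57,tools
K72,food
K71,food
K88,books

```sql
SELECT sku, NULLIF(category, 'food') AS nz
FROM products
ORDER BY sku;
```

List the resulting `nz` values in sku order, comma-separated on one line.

sku=K42: category=auto vs food: differ → auto
sku=K53: category=books vs food: differ → books
sku=K55: category=food vs food: equal → NULL
sku=K56: category=toys vs food: differ → toys
sku=K57: category=tools vs food: differ → tools
sku=K71: category=food vs food: equal → NULL
sku=K72: category=food vs food: equal → NULL
sku=K88: category=books vs food: differ → books
sku=K99: category=food vs food: equal → NULL

auto, books, NULL, toys, tools, NULL, NULL, books, NULL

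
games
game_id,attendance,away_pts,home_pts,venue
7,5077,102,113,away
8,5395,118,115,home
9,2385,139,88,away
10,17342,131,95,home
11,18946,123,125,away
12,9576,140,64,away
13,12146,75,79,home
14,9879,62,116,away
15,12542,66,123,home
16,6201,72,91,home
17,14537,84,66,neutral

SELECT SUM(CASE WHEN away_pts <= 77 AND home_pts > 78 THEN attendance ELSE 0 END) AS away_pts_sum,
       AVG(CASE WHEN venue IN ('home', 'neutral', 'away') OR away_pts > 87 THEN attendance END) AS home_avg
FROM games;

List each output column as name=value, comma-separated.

[away_pts_sum: away_pts <= 77 AND home_pts > 78]
game_id=7: ✗
game_id=8: ✗
game_id=9: ✗
game_id=10: ✗
game_id=11: ✗
game_id=12: ✗
game_id=13: ✓ → 12146
game_id=14: ✓ → 9879
game_id=15: ✓ → 12542
game_id=16: ✓ → 6201
game_id=17: ✗
away_pts_sum = 12146 + 9879 + 12542 + 6201 = 40768
—
[home_avg: venue IN ('home', 'neutral', 'away') OR away_pts > 87]
game_id=7: ✓ → 5077
game_id=8: ✓ → 5395
game_id=9: ✓ → 2385
game_id=10: ✓ → 17342
game_id=11: ✓ → 18946
game_id=12: ✓ → 9576
game_id=13: ✓ → 12146
game_id=14: ✓ → 9879
game_id=15: ✓ → 12542
game_id=16: ✓ → 6201
game_id=17: ✓ → 14537
home_avg = (5077 + 5395 + 2385 + 17342 + 18946 + 9576 + 12146 + 9879 + 12542 + 6201 + 14537) / 11 = 10366

away_pts_sum=40768, home_avg=10366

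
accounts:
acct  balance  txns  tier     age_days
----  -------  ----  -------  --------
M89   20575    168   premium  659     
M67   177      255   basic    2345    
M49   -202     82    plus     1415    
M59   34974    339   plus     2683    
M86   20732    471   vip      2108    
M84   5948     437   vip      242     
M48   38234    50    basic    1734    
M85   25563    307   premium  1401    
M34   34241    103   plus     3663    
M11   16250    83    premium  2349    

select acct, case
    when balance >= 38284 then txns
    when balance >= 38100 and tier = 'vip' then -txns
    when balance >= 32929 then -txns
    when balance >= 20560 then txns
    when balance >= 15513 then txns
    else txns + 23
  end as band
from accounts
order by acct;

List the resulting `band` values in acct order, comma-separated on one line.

acct=M11: balance >= 15513 → 83
acct=M34: balance >= 32929 → -103
acct=M48: balance >= 32929 → -50
acct=M49: ELSE → 105
acct=M59: balance >= 32929 → -339
acct=M67: ELSE → 278
acct=M84: ELSE → 460
acct=M85: balance >= 20560 → 307
acct=M86: balance >= 20560 → 471
acct=M89: balance >= 20560 → 168

83, -103, -50, 105, -339, 278, 460, 307, 471, 168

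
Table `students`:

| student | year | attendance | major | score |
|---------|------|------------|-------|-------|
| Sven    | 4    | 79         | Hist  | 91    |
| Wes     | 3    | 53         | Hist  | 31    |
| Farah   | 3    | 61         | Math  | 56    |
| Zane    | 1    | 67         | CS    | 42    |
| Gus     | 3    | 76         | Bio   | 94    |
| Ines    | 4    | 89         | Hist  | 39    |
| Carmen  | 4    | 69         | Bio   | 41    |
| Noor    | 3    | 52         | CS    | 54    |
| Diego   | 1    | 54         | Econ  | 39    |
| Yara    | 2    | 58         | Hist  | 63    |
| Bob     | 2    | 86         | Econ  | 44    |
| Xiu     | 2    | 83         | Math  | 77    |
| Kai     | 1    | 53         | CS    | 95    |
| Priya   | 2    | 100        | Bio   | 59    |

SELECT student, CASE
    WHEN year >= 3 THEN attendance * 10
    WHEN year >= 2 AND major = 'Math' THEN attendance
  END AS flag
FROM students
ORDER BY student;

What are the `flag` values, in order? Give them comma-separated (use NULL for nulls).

student=Bob: (no match → NULL) → NULL
student=Carmen: year >= 3 → 690
student=Diego: (no match → NULL) → NULL
student=Farah: year >= 3 → 610
student=Gus: year >= 3 → 760
student=Ines: year >= 3 → 890
student=Kai: (no match → NULL) → NULL
student=Noor: year >= 3 → 520
student=Priya: (no match → NULL) → NULL
student=Sven: year >= 3 → 790
student=Wes: year >= 3 → 530
student=Xiu: year >= 2 AND major = 'Math' → 83
student=Yara: (no match → NULL) → NULL
student=Zane: (no match → NULL) → NULL

NULL, 690, NULL, 610, 760, 890, NULL, 520, NULL, 790, 530, 83, NULL, NULL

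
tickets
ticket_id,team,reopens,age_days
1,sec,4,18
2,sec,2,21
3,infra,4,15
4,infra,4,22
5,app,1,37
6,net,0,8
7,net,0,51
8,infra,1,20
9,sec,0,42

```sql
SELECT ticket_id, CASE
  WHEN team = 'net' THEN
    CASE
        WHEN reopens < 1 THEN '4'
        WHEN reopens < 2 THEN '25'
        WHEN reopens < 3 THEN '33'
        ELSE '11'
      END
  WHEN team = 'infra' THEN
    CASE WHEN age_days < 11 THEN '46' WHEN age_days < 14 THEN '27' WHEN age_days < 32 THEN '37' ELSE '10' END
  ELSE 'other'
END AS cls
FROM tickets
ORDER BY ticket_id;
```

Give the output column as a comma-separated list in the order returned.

ticket_id=1: team='sec' → outer ELSE → other
ticket_id=2: team='sec' → outer ELSE → other
ticket_id=3: team='infra' → inner[age_days < 32] → 37
ticket_id=4: team='infra' → inner[age_days < 32] → 37
ticket_id=5: team='app' → outer ELSE → other
ticket_id=6: team='net' → inner[reopens < 1] → 4
ticket_id=7: team='net' → inner[reopens < 1] → 4
ticket_id=8: team='infra' → inner[age_days < 32] → 37
ticket_id=9: team='sec' → outer ELSE → other

other, other, 37, 37, other, 4, 4, 37, other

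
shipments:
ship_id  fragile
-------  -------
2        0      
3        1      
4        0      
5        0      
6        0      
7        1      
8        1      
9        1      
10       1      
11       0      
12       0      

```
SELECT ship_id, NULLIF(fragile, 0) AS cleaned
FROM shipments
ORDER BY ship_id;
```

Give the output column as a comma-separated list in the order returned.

ship_id=2: fragile=0 vs 0: equal → NULL
ship_id=3: fragile=1 vs 0: differ → 1
ship_id=4: fragile=0 vs 0: equal → NULL
ship_id=5: fragile=0 vs 0: equal → NULL
ship_id=6: fragile=0 vs 0: equal → NULL
ship_id=7: fragile=1 vs 0: differ → 1
ship_id=8: fragile=1 vs 0: differ → 1
ship_id=9: fragile=1 vs 0: differ → 1
ship_id=10: fragile=1 vs 0: differ → 1
ship_id=11: fragile=0 vs 0: equal → NULL
ship_id=12: fragile=0 vs 0: equal → NULL

NULL, 1, NULL, NULL, NULL, 1, 1, 1, 1, NULL, NULL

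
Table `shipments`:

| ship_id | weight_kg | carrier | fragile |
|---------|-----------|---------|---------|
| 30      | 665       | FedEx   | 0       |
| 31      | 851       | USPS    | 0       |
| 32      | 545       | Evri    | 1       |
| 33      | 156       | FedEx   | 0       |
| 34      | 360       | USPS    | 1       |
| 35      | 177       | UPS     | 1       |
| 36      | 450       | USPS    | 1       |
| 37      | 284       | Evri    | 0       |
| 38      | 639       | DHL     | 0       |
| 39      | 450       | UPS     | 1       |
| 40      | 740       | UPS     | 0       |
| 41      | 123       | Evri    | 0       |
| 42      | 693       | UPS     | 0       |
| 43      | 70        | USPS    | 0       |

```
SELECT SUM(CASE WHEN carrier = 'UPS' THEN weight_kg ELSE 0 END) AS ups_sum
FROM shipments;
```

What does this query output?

ship_id=30: ✗
ship_id=31: ✗
ship_id=32: ✗
ship_id=33: ✗
ship_id=34: ✗
ship_id=35: ✓ → 177
ship_id=36: ✗
ship_id=37: ✗
ship_id=38: ✗
ship_id=39: ✓ → 450
ship_id=40: ✓ → 740
ship_id=41: ✗
ship_id=42: ✓ → 693
ship_id=43: ✗
ups_sum = 177 + 450 + 740 + 693 = 2060

2060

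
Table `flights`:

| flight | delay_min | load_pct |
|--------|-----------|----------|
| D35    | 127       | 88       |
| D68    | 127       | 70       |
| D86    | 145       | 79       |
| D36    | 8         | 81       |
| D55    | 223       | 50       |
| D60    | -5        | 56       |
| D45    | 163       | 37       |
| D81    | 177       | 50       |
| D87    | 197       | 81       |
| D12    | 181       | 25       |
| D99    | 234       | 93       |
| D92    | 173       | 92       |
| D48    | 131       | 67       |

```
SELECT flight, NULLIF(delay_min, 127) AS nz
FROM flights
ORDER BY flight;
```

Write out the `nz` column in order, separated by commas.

181, NULL, 8, 163, 131, 223, -5, NULL, 177, 145, 197, 173, 234

flight=D12: delay_min=181 vs 127: differ → 181
flight=D35: delay_min=127 vs 127: equal → NULL
flight=D36: delay_min=8 vs 127: differ → 8
flight=D45: delay_min=163 vs 127: differ → 163
flight=D48: delay_min=131 vs 127: differ → 131
flight=D55: delay_min=223 vs 127: differ → 223
flight=D60: delay_min=-5 vs 127: differ → -5
flight=D68: delay_min=127 vs 127: equal → NULL
flight=D81: delay_min=177 vs 127: differ → 177
flight=D86: delay_min=145 vs 127: differ → 145
flight=D87: delay_min=197 vs 127: differ → 197
flight=D92: delay_min=173 vs 127: differ → 173
flight=D99: delay_min=234 vs 127: differ → 234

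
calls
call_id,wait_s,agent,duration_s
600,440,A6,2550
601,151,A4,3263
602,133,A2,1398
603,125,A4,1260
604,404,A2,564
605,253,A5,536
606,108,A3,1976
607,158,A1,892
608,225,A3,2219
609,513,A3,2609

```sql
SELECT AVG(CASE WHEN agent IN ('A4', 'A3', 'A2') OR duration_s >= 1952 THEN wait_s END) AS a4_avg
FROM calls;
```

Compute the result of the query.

262.375

call_id=600: ✓ → 440
call_id=601: ✓ → 151
call_id=602: ✓ → 133
call_id=603: ✓ → 125
call_id=604: ✓ → 404
call_id=605: ✗
call_id=606: ✓ → 108
call_id=607: ✗
call_id=608: ✓ → 225
call_id=609: ✓ → 513
a4_avg = (440 + 151 + 133 + 125 + 404 + 108 + 225 + 513) / 8 = 262.375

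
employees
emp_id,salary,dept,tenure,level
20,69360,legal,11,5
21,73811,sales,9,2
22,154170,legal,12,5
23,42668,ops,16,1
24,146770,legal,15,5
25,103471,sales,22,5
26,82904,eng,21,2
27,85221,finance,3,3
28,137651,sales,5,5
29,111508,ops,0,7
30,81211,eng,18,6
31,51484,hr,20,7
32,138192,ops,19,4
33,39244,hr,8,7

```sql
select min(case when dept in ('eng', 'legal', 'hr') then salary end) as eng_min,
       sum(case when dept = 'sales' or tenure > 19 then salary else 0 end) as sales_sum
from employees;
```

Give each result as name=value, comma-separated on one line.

eng_min=39244, sales_sum=449321

[eng_min: dept in ('eng', 'legal', 'hr')]
emp_id=20: ✓ → 69360
emp_id=21: ✗
emp_id=22: ✓ → 154170
emp_id=23: ✗
emp_id=24: ✓ → 146770
emp_id=25: ✗
emp_id=26: ✓ → 82904
emp_id=27: ✗
emp_id=28: ✗
emp_id=29: ✗
emp_id=30: ✓ → 81211
emp_id=31: ✓ → 51484
emp_id=32: ✗
emp_id=33: ✓ → 39244
eng_min = MIN(69360, 154170, 146770, 82904, 81211, 51484, 39244) = 39244
—
[sales_sum: dept = 'sales' or tenure > 19]
emp_id=20: ✗
emp_id=21: ✓ → 73811
emp_id=22: ✗
emp_id=23: ✗
emp_id=24: ✗
emp_id=25: ✓ → 103471
emp_id=26: ✓ → 82904
emp_id=27: ✗
emp_id=28: ✓ → 137651
emp_id=29: ✗
emp_id=30: ✗
emp_id=31: ✓ → 51484
emp_id=32: ✗
emp_id=33: ✗
sales_sum = 73811 + 103471 + 82904 + 137651 + 51484 = 449321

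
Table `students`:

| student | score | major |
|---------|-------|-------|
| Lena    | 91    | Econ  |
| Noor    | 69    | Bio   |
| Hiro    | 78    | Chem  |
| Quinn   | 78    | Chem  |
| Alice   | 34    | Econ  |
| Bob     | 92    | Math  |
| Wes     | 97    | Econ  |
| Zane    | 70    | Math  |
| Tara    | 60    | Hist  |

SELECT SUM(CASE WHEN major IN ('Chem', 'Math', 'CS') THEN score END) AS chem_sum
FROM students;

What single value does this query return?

318

student=Lena: ✗
student=Noor: ✗
student=Hiro: ✓ → 78
student=Quinn: ✓ → 78
student=Alice: ✗
student=Bob: ✓ → 92
student=Wes: ✗
student=Zane: ✓ → 70
student=Tara: ✗
chem_sum = 78 + 78 + 92 + 70 = 318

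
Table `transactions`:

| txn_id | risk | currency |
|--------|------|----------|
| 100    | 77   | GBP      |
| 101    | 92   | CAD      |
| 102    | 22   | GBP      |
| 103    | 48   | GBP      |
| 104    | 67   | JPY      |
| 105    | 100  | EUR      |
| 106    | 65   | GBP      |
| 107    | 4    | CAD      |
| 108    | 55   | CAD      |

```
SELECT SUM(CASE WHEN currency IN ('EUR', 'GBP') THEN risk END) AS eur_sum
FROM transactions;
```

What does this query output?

txn_id=100: ✓ → 77
txn_id=101: ✗
txn_id=102: ✓ → 22
txn_id=103: ✓ → 48
txn_id=104: ✗
txn_id=105: ✓ → 100
txn_id=106: ✓ → 65
txn_id=107: ✗
txn_id=108: ✗
eur_sum = 77 + 22 + 48 + 100 + 65 = 312

312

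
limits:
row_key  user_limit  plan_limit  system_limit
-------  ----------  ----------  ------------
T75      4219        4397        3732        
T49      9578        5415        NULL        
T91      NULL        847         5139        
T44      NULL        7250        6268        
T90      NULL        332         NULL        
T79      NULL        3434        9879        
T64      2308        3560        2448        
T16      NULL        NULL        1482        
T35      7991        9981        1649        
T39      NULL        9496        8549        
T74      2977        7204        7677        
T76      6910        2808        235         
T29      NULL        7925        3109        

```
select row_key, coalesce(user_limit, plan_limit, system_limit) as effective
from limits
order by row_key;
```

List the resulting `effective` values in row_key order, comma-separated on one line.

1482, 7925, 7991, 9496, 7250, 9578, 2308, 2977, 4219, 6910, 3434, 332, 847

row_key=T16: user_limit=NULL, plan_limit=NULL, system_limit=1482 → 1482
row_key=T29: user_limit=NULL, plan_limit=7925 → 7925
row_key=T35: user_limit=7991 → 7991
row_key=T39: user_limit=NULL, plan_limit=9496 → 9496
row_key=T44: user_limit=NULL, plan_limit=7250 → 7250
row_key=T49: user_limit=9578 → 9578
row_key=T64: user_limit=2308 → 2308
row_key=T74: user_limit=2977 → 2977
row_key=T75: user_limit=4219 → 4219
row_key=T76: user_limit=6910 → 6910
row_key=T79: user_limit=NULL, plan_limit=3434 → 3434
row_key=T90: user_limit=NULL, plan_limit=332 → 332
row_key=T91: user_limit=NULL, plan_limit=847 → 847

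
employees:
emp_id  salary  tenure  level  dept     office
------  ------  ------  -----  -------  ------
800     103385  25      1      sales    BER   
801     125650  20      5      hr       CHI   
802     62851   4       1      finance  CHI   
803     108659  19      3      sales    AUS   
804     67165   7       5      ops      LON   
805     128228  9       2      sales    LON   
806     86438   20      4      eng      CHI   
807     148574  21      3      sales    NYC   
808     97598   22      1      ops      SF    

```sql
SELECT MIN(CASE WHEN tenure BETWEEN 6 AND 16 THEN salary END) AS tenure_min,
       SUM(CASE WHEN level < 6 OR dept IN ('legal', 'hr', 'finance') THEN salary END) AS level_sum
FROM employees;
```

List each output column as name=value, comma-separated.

tenure_min=67165, level_sum=928548

[tenure_min: tenure BETWEEN 6 AND 16]
emp_id=800: ✗
emp_id=801: ✗
emp_id=802: ✗
emp_id=803: ✗
emp_id=804: ✓ → 67165
emp_id=805: ✓ → 128228
emp_id=806: ✗
emp_id=807: ✗
emp_id=808: ✗
tenure_min = MIN(67165, 128228) = 67165
—
[level_sum: level < 6 OR dept IN ('legal', 'hr', 'finance')]
emp_id=800: ✓ → 103385
emp_id=801: ✓ → 125650
emp_id=802: ✓ → 62851
emp_id=803: ✓ → 108659
emp_id=804: ✓ → 67165
emp_id=805: ✓ → 128228
emp_id=806: ✓ → 86438
emp_id=807: ✓ → 148574
emp_id=808: ✓ → 97598
level_sum = 103385 + 125650 + 62851 + 108659 + 67165 + 128228 + 86438 + 148574 + 97598 = 928548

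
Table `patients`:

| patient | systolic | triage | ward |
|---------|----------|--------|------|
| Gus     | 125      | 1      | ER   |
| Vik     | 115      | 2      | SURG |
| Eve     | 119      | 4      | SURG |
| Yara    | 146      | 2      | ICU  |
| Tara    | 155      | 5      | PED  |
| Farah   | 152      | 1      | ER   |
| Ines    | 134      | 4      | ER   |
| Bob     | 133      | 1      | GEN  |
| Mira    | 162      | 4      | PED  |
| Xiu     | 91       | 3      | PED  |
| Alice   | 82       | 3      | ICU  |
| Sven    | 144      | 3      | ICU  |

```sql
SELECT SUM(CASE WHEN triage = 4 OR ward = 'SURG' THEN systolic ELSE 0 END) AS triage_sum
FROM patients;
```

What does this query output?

patient=Gus: ✗
patient=Vik: ✓ → 115
patient=Eve: ✓ → 119
patient=Yara: ✗
patient=Tara: ✗
patient=Farah: ✗
patient=Ines: ✓ → 134
patient=Bob: ✗
patient=Mira: ✓ → 162
patient=Xiu: ✗
patient=Alice: ✗
patient=Sven: ✗
triage_sum = 115 + 119 + 134 + 162 = 530

530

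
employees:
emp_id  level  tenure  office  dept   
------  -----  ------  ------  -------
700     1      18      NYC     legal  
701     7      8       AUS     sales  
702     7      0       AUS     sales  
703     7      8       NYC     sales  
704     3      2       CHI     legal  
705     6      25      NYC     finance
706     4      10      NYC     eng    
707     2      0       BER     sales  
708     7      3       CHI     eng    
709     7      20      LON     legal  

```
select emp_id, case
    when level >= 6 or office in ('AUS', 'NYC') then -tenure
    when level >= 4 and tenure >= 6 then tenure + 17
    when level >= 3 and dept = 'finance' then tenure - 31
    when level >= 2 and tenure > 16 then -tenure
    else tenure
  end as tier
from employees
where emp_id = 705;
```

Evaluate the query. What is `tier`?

-25

emp_id = 705: level=6, tenure=25, office=NYC, dept=finance.
level >= 6 or office in ('AUS', 'NYC') → true → -25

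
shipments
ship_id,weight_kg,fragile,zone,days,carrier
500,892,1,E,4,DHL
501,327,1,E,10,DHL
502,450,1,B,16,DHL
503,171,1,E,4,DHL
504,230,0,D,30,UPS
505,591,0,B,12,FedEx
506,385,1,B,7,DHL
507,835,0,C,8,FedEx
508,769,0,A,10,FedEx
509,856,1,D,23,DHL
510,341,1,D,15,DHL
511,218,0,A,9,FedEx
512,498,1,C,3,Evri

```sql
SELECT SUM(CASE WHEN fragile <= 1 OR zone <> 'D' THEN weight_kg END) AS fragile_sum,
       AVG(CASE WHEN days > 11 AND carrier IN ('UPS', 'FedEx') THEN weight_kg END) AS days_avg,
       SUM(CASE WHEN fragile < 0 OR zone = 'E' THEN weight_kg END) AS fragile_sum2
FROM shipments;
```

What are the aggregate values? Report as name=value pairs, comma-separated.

[fragile_sum: fragile <= 1 OR zone <> 'D']
ship_id=500: ✓ → 892
ship_id=501: ✓ → 327
ship_id=502: ✓ → 450
ship_id=503: ✓ → 171
ship_id=504: ✓ → 230
ship_id=505: ✓ → 591
ship_id=506: ✓ → 385
ship_id=507: ✓ → 835
ship_id=508: ✓ → 769
ship_id=509: ✓ → 856
ship_id=510: ✓ → 341
ship_id=511: ✓ → 218
ship_id=512: ✓ → 498
fragile_sum = 892 + 327 + 450 + 171 + 230 + 591 + 385 + 835 + 769 + 856 + 341 + 218 + 498 = 6563
—
[days_avg: days > 11 AND carrier IN ('UPS', 'FedEx')]
ship_id=500: ✗
ship_id=501: ✗
ship_id=502: ✗
ship_id=503: ✗
ship_id=504: ✓ → 230
ship_id=505: ✓ → 591
ship_id=506: ✗
ship_id=507: ✗
ship_id=508: ✗
ship_id=509: ✗
ship_id=510: ✗
ship_id=511: ✗
ship_id=512: ✗
days_avg = (230 + 591) / 2 = 410.5
—
[fragile_sum2: fragile < 0 OR zone = 'E']
ship_id=500: ✓ → 892
ship_id=501: ✓ → 327
ship_id=502: ✗
ship_id=503: ✓ → 171
ship_id=504: ✗
ship_id=505: ✗
ship_id=506: ✗
ship_id=507: ✗
ship_id=508: ✗
ship_id=509: ✗
ship_id=510: ✗
ship_id=511: ✗
ship_id=512: ✗
fragile_sum2 = 892 + 327 + 171 = 1390

fragile_sum=6563, days_avg=410.5, fragile_sum2=1390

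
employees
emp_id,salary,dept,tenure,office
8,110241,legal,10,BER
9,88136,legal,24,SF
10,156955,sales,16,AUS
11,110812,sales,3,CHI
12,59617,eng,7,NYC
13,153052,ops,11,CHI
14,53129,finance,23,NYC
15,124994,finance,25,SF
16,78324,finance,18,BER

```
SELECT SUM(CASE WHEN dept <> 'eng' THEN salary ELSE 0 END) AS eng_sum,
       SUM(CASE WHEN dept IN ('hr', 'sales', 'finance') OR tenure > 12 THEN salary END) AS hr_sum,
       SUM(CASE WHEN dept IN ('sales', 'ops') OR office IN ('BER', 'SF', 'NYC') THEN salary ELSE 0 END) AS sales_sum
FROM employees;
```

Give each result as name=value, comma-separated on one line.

[eng_sum: dept <> 'eng']
emp_id=8: ✓ → 110241
emp_id=9: ✓ → 88136
emp_id=10: ✓ → 156955
emp_id=11: ✓ → 110812
emp_id=12: ✗
emp_id=13: ✓ → 153052
emp_id=14: ✓ → 53129
emp_id=15: ✓ → 124994
emp_id=16: ✓ → 78324
eng_sum = 110241 + 88136 + 156955 + 110812 + 153052 + 53129 + 124994 + 78324 = 875643
—
[hr_sum: dept IN ('hr', 'sales', 'finance') OR tenure > 12]
emp_id=8: ✗
emp_id=9: ✓ → 88136
emp_id=10: ✓ → 156955
emp_id=11: ✓ → 110812
emp_id=12: ✗
emp_id=13: ✗
emp_id=14: ✓ → 53129
emp_id=15: ✓ → 124994
emp_id=16: ✓ → 78324
hr_sum = 88136 + 156955 + 110812 + 53129 + 124994 + 78324 = 612350
—
[sales_sum: dept IN ('sales', 'ops') OR office IN ('BER', 'SF', 'NYC')]
emp_id=8: ✓ → 110241
emp_id=9: ✓ → 88136
emp_id=10: ✓ → 156955
emp_id=11: ✓ → 110812
emp_id=12: ✓ → 59617
emp_id=13: ✓ → 153052
emp_id=14: ✓ → 53129
emp_id=15: ✓ → 124994
emp_id=16: ✓ → 78324
sales_sum = 110241 + 88136 + 156955 + 110812 + 59617 + 153052 + 53129 + 124994 + 78324 = 935260

eng_sum=875643, hr_sum=612350, sales_sum=935260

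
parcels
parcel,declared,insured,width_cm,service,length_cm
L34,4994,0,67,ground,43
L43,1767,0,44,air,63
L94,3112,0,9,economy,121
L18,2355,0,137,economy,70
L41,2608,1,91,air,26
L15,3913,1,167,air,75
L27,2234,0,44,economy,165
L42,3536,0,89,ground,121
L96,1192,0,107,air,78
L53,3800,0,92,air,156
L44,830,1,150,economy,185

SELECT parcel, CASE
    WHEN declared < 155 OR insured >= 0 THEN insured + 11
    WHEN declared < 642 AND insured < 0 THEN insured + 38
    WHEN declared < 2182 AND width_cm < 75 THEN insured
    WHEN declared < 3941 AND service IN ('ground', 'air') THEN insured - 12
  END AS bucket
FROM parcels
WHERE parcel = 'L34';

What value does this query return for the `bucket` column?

parcel = L34: declared=4994, insured=0, width_cm=67, service=ground, length_cm=43.
declared < 155 OR insured >= 0 → true → 11

11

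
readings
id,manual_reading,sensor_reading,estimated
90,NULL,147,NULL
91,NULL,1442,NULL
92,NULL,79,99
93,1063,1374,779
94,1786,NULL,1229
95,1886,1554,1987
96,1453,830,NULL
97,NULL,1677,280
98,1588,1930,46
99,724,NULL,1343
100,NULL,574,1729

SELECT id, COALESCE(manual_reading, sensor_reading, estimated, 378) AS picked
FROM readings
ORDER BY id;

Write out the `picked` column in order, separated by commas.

147, 1442, 79, 1063, 1786, 1886, 1453, 1677, 1588, 724, 574

id=90: manual_reading=NULL, sensor_reading=147 → 147
id=91: manual_reading=NULL, sensor_reading=1442 → 1442
id=92: manual_reading=NULL, sensor_reading=79 → 79
id=93: manual_reading=1063 → 1063
id=94: manual_reading=1786 → 1786
id=95: manual_reading=1886 → 1886
id=96: manual_reading=1453 → 1453
id=97: manual_reading=NULL, sensor_reading=1677 → 1677
id=98: manual_reading=1588 → 1588
id=99: manual_reading=724 → 724
id=100: manual_reading=NULL, sensor_reading=574 → 574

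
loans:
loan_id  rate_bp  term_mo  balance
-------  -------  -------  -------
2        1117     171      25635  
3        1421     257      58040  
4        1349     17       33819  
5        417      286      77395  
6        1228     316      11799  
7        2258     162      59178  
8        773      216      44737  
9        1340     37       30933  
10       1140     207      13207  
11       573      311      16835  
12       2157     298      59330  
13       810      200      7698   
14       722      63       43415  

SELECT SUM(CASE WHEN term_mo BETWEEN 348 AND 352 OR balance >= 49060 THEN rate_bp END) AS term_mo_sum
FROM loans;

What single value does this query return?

loan_id=2: ✗
loan_id=3: ✓ → 1421
loan_id=4: ✗
loan_id=5: ✓ → 417
loan_id=6: ✗
loan_id=7: ✓ → 2258
loan_id=8: ✗
loan_id=9: ✗
loan_id=10: ✗
loan_id=11: ✗
loan_id=12: ✓ → 2157
loan_id=13: ✗
loan_id=14: ✗
term_mo_sum = 1421 + 417 + 2258 + 2157 = 6253

6253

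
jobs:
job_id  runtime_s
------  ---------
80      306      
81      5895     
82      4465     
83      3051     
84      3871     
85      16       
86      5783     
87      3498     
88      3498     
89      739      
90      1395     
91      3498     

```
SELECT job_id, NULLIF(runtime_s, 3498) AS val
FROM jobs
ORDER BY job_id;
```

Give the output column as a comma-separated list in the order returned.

306, 5895, 4465, 3051, 3871, 16, 5783, NULL, NULL, 739, 1395, NULL

job_id=80: runtime_s=306 vs 3498: differ → 306
job_id=81: runtime_s=5895 vs 3498: differ → 5895
job_id=82: runtime_s=4465 vs 3498: differ → 4465
job_id=83: runtime_s=3051 vs 3498: differ → 3051
job_id=84: runtime_s=3871 vs 3498: differ → 3871
job_id=85: runtime_s=16 vs 3498: differ → 16
job_id=86: runtime_s=5783 vs 3498: differ → 5783
job_id=87: runtime_s=3498 vs 3498: equal → NULL
job_id=88: runtime_s=3498 vs 3498: equal → NULL
job_id=89: runtime_s=739 vs 3498: differ → 739
job_id=90: runtime_s=1395 vs 3498: differ → 1395
job_id=91: runtime_s=3498 vs 3498: equal → NULL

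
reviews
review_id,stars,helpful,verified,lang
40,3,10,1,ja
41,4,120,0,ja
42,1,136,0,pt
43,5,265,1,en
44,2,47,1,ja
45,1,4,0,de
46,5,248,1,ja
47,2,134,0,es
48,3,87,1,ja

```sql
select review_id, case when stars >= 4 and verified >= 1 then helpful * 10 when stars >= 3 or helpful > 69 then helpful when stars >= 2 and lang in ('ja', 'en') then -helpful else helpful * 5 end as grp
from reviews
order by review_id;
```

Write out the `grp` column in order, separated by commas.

review_id=40: stars >= 3 or helpful > 69 → 10
review_id=41: stars >= 3 or helpful > 69 → 120
review_id=42: stars >= 3 or helpful > 69 → 136
review_id=43: stars >= 4 and verified >= 1 → 2650
review_id=44: stars >= 2 and lang in ('ja', 'en') → -47
review_id=45: ELSE → 20
review_id=46: stars >= 4 and verified >= 1 → 2480
review_id=47: stars >= 3 or helpful > 69 → 134
review_id=48: stars >= 3 or helpful > 69 → 87

10, 120, 136, 2650, -47, 20, 2480, 134, 87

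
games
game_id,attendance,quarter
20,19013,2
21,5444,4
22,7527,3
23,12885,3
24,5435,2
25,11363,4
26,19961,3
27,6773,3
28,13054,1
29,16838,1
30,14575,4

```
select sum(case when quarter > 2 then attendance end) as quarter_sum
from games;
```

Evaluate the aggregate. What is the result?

game_id=20: ✗
game_id=21: ✓ → 5444
game_id=22: ✓ → 7527
game_id=23: ✓ → 12885
game_id=24: ✗
game_id=25: ✓ → 11363
game_id=26: ✓ → 19961
game_id=27: ✓ → 6773
game_id=28: ✗
game_id=29: ✗
game_id=30: ✓ → 14575
quarter_sum = 5444 + 7527 + 12885 + 11363 + 19961 + 6773 + 14575 = 78528

78528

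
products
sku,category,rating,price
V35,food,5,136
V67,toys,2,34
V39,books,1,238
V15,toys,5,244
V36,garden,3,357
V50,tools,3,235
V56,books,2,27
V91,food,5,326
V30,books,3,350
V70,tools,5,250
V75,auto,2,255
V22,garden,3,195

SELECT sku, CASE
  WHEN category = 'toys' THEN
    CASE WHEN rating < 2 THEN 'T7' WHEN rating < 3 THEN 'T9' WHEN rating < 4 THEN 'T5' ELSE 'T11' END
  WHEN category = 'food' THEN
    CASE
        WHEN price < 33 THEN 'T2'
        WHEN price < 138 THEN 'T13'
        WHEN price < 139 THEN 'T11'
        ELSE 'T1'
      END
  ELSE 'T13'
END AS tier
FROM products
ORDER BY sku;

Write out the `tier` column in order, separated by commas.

sku=V15: category='toys' → inner[ELSE] → T11
sku=V22: category='garden' → outer ELSE → T13
sku=V30: category='books' → outer ELSE → T13
sku=V35: category='food' → inner[price < 138] → T13
sku=V36: category='garden' → outer ELSE → T13
sku=V39: category='books' → outer ELSE → T13
sku=V50: category='tools' → outer ELSE → T13
sku=V56: category='books' → outer ELSE → T13
sku=V67: category='toys' → inner[rating < 3] → T9
sku=V70: category='tools' → outer ELSE → T13
sku=V75: category='auto' → outer ELSE → T13
sku=V91: category='food' → inner[ELSE] → T1

T11, T13, T13, T13, T13, T13, T13, T13, T9, T13, T13, T1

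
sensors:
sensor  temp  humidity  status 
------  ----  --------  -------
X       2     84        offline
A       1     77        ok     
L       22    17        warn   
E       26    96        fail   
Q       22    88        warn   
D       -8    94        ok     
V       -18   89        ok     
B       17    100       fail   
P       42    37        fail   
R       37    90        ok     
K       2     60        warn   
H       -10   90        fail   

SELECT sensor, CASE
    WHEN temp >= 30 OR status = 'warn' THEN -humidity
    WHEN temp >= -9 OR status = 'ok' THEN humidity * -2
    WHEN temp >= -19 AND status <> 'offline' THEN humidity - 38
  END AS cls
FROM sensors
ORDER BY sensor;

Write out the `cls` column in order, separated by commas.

sensor=A: temp >= -9 OR status = 'ok' → -154
sensor=B: temp >= -9 OR status = 'ok' → -200
sensor=D: temp >= -9 OR status = 'ok' → -188
sensor=E: temp >= -9 OR status = 'ok' → -192
sensor=H: temp >= -19 AND status <> 'offline' → 52
sensor=K: temp >= 30 OR status = 'warn' → -60
sensor=L: temp >= 30 OR status = 'warn' → -17
sensor=P: temp >= 30 OR status = 'warn' → -37
sensor=Q: temp >= 30 OR status = 'warn' → -88
sensor=R: temp >= 30 OR status = 'warn' → -90
sensor=V: temp >= -9 OR status = 'ok' → -178
sensor=X: temp >= -9 OR status = 'ok' → -168

-154, -200, -188, -192, 52, -60, -17, -37, -88, -90, -178, -168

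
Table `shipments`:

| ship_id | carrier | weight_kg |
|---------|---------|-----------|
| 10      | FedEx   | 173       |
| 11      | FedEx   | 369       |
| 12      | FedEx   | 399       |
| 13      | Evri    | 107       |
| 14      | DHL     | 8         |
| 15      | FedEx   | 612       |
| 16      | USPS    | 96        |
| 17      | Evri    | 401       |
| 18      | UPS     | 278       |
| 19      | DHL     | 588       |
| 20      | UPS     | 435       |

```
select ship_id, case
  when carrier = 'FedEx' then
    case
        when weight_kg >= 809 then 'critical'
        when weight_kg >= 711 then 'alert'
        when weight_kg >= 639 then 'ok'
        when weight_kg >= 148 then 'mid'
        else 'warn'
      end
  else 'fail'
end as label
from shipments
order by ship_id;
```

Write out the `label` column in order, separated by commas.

ship_id=10: carrier='FedEx' → inner[weight_kg >= 148] → mid
ship_id=11: carrier='FedEx' → inner[weight_kg >= 148] → mid
ship_id=12: carrier='FedEx' → inner[weight_kg >= 148] → mid
ship_id=13: carrier='Evri' → outer ELSE → fail
ship_id=14: carrier='DHL' → outer ELSE → fail
ship_id=15: carrier='FedEx' → inner[weight_kg >= 148] → mid
ship_id=16: carrier='USPS' → outer ELSE → fail
ship_id=17: carrier='Evri' → outer ELSE → fail
ship_id=18: carrier='UPS' → outer ELSE → fail
ship_id=19: carrier='DHL' → outer ELSE → fail
ship_id=20: carrier='UPS' → outer ELSE → fail

mid, mid, mid, fail, fail, mid, fail, fail, fail, fail, fail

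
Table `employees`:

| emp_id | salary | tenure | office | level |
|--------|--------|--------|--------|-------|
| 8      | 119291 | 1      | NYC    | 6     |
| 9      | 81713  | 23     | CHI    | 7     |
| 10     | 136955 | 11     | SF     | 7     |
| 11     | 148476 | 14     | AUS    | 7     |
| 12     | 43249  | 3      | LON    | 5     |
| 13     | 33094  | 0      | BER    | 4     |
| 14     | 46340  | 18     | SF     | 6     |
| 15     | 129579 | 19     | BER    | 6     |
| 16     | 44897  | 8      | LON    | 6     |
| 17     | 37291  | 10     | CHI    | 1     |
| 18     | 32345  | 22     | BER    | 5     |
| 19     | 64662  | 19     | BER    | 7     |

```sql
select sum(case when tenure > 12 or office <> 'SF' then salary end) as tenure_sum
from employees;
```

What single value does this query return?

emp_id=8: ✓ → 119291
emp_id=9: ✓ → 81713
emp_id=10: ✗
emp_id=11: ✓ → 148476
emp_id=12: ✓ → 43249
emp_id=13: ✓ → 33094
emp_id=14: ✓ → 46340
emp_id=15: ✓ → 129579
emp_id=16: ✓ → 44897
emp_id=17: ✓ → 37291
emp_id=18: ✓ → 32345
emp_id=19: ✓ → 64662
tenure_sum = 119291 + 81713 + 148476 + 43249 + 33094 + 46340 + 129579 + 44897 + 37291 + 32345 + 64662 = 780937

780937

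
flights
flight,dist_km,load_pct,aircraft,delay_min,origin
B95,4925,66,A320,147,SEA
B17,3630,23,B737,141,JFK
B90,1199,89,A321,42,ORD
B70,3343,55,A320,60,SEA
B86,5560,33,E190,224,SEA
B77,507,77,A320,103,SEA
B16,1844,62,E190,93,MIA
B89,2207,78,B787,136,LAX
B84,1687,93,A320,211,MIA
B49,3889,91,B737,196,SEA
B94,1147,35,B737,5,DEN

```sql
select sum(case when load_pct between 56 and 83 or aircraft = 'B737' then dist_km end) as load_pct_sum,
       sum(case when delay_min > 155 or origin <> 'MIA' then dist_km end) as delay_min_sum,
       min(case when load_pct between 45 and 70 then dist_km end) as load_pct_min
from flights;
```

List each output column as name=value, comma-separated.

[load_pct_sum: load_pct between 56 and 83 or aircraft = 'B737']
flight=B95: ✓ → 4925
flight=B17: ✓ → 3630
flight=B90: ✗
flight=B70: ✗
flight=B86: ✗
flight=B77: ✓ → 507
flight=B16: ✓ → 1844
flight=B89: ✓ → 2207
flight=B84: ✗
flight=B49: ✓ → 3889
flight=B94: ✓ → 1147
load_pct_sum = 4925 + 3630 + 507 + 1844 + 2207 + 3889 + 1147 = 18149
—
[delay_min_sum: delay_min > 155 or origin <> 'MIA']
flight=B95: ✓ → 4925
flight=B17: ✓ → 3630
flight=B90: ✓ → 1199
flight=B70: ✓ → 3343
flight=B86: ✓ → 5560
flight=B77: ✓ → 507
flight=B16: ✗
flight=B89: ✓ → 2207
flight=B84: ✓ → 1687
flight=B49: ✓ → 3889
flight=B94: ✓ → 1147
delay_min_sum = 4925 + 3630 + 1199 + 3343 + 5560 + 507 + 2207 + 1687 + 3889 + 1147 = 28094
—
[load_pct_min: load_pct between 45 and 70]
flight=B95: ✓ → 4925
flight=B17: ✗
flight=B90: ✗
flight=B70: ✓ → 3343
flight=B86: ✗
flight=B77: ✗
flight=B16: ✓ → 1844
flight=B89: ✗
flight=B84: ✗
flight=B49: ✗
flight=B94: ✗
load_pct_min = MIN(4925, 3343, 1844) = 1844

load_pct_sum=18149, delay_min_sum=28094, load_pct_min=1844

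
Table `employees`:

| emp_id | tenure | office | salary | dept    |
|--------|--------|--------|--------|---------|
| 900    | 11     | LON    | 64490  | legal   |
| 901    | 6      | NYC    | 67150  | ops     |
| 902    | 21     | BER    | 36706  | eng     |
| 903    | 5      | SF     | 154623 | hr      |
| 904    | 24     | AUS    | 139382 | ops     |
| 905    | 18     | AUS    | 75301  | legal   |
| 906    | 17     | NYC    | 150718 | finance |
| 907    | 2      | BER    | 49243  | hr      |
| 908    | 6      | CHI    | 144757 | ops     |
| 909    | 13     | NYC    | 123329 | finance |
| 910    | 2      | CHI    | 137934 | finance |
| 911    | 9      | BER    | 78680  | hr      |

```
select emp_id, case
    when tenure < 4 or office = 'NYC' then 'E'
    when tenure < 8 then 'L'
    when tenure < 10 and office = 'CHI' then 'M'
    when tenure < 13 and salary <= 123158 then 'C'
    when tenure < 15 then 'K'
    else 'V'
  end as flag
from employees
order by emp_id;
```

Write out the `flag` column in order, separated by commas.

C, E, V, L, V, V, E, E, L, E, E, C

emp_id=900: tenure < 13 and salary <= 123158 → C
emp_id=901: tenure < 4 or office = 'NYC' → E
emp_id=902: ELSE → V
emp_id=903: tenure < 8 → L
emp_id=904: ELSE → V
emp_id=905: ELSE → V
emp_id=906: tenure < 4 or office = 'NYC' → E
emp_id=907: tenure < 4 or office = 'NYC' → E
emp_id=908: tenure < 8 → L
emp_id=909: tenure < 4 or office = 'NYC' → E
emp_id=910: tenure < 4 or office = 'NYC' → E
emp_id=911: tenure < 13 and salary <= 123158 → C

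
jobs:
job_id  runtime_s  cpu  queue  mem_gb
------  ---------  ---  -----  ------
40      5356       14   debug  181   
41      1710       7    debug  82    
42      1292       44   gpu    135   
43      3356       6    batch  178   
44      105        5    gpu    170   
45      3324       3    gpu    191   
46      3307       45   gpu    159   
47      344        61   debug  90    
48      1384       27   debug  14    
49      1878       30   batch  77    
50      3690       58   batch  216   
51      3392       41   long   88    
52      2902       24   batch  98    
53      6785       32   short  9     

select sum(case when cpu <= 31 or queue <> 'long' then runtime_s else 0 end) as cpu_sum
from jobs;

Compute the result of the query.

job_id=40: ✓ → 5356
job_id=41: ✓ → 1710
job_id=42: ✓ → 1292
job_id=43: ✓ → 3356
job_id=44: ✓ → 105
job_id=45: ✓ → 3324
job_id=46: ✓ → 3307
job_id=47: ✓ → 344
job_id=48: ✓ → 1384
job_id=49: ✓ → 1878
job_id=50: ✓ → 3690
job_id=51: ✗
job_id=52: ✓ → 2902
job_id=53: ✓ → 6785
cpu_sum = 5356 + 1710 + 1292 + 3356 + 105 + 3324 + 3307 + 344 + 1384 + 1878 + 3690 + 2902 + 6785 = 35433

35433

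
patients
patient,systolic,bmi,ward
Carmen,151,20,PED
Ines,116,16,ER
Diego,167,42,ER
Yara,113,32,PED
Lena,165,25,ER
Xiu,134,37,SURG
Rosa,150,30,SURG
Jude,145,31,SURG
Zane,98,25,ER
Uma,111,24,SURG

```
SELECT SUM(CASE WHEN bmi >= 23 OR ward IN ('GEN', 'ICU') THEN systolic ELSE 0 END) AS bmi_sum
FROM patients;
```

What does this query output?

patient=Carmen: ✗
patient=Ines: ✗
patient=Diego: ✓ → 167
patient=Yara: ✓ → 113
patient=Lena: ✓ → 165
patient=Xiu: ✓ → 134
patient=Rosa: ✓ → 150
patient=Jude: ✓ → 145
patient=Zane: ✓ → 98
patient=Uma: ✓ → 111
bmi_sum = 167 + 113 + 165 + 134 + 150 + 145 + 98 + 111 = 1083

1083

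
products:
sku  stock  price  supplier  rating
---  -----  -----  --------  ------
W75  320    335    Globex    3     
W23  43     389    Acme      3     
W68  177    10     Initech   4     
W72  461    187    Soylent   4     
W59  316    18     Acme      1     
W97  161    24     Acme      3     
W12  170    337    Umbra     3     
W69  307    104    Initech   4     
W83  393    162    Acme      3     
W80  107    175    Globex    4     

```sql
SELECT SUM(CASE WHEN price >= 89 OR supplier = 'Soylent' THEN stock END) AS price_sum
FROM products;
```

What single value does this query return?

1801

sku=W75: ✓ → 320
sku=W23: ✓ → 43
sku=W68: ✗
sku=W72: ✓ → 461
sku=W59: ✗
sku=W97: ✗
sku=W12: ✓ → 170
sku=W69: ✓ → 307
sku=W83: ✓ → 393
sku=W80: ✓ → 107
price_sum = 320 + 43 + 461 + 170 + 307 + 393 + 107 = 1801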